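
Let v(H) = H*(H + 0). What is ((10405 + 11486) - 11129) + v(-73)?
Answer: 16091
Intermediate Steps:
v(H) = H² (v(H) = H*H = H²)
((10405 + 11486) - 11129) + v(-73) = ((10405 + 11486) - 11129) + (-73)² = (21891 - 11129) + 5329 = 10762 + 5329 = 16091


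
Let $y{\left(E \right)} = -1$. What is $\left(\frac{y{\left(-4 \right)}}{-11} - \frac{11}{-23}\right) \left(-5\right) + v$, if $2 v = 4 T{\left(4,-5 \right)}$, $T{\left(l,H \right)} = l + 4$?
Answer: $\frac{3328}{253} \approx 13.154$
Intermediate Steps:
$T{\left(l,H \right)} = 4 + l$
$v = 16$ ($v = \frac{4 \left(4 + 4\right)}{2} = \frac{4 \cdot 8}{2} = \frac{1}{2} \cdot 32 = 16$)
$\left(\frac{y{\left(-4 \right)}}{-11} - \frac{11}{-23}\right) \left(-5\right) + v = \left(- \frac{1}{-11} - \frac{11}{-23}\right) \left(-5\right) + 16 = \left(\left(-1\right) \left(- \frac{1}{11}\right) - - \frac{11}{23}\right) \left(-5\right) + 16 = \left(\frac{1}{11} + \frac{11}{23}\right) \left(-5\right) + 16 = \frac{144}{253} \left(-5\right) + 16 = - \frac{720}{253} + 16 = \frac{3328}{253}$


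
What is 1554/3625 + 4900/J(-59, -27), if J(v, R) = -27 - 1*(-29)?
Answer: 8882804/3625 ≈ 2450.4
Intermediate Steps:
J(v, R) = 2 (J(v, R) = -27 + 29 = 2)
1554/3625 + 4900/J(-59, -27) = 1554/3625 + 4900/2 = 1554*(1/3625) + 4900*(½) = 1554/3625 + 2450 = 8882804/3625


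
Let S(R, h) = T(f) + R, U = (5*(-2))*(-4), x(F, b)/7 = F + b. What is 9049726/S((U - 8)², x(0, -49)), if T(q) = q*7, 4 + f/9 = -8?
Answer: 4524863/134 ≈ 33768.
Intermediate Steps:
f = -108 (f = -36 + 9*(-8) = -36 - 72 = -108)
x(F, b) = 7*F + 7*b (x(F, b) = 7*(F + b) = 7*F + 7*b)
U = 40 (U = -10*(-4) = 40)
T(q) = 7*q
S(R, h) = -756 + R (S(R, h) = 7*(-108) + R = -756 + R)
9049726/S((U - 8)², x(0, -49)) = 9049726/(-756 + (40 - 8)²) = 9049726/(-756 + 32²) = 9049726/(-756 + 1024) = 9049726/268 = 9049726*(1/268) = 4524863/134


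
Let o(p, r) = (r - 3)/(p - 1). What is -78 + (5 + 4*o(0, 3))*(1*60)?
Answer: 222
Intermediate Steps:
o(p, r) = (-3 + r)/(-1 + p)
-78 + (5 + 4*o(0, 3))*(1*60) = -78 + (5 + 4*((-3 + 3)/(-1 + 0)))*(1*60) = -78 + (5 + 4*(0/(-1)))*60 = -78 + (5 + 4*(-1*0))*60 = -78 + (5 + 4*0)*60 = -78 + (5 + 0)*60 = -78 + 5*60 = -78 + 300 = 222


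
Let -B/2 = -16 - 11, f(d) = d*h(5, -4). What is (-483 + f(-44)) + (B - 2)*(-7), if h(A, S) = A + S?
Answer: -891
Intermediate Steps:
f(d) = d (f(d) = d*(5 - 4) = d*1 = d)
B = 54 (B = -2*(-16 - 11) = -2*(-27) = 54)
(-483 + f(-44)) + (B - 2)*(-7) = (-483 - 44) + (54 - 2)*(-7) = -527 + 52*(-7) = -527 - 364 = -891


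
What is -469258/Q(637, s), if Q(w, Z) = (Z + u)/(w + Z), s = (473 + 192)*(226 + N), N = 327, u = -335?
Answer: -28811033426/61235 ≈ -4.7050e+5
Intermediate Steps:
s = 367745 (s = (473 + 192)*(226 + 327) = 665*553 = 367745)
Q(w, Z) = (-335 + Z)/(Z + w) (Q(w, Z) = (Z - 335)/(w + Z) = (-335 + Z)/(Z + w))
-469258/Q(637, s) = -469258*(367745 + 637)/(-335 + 367745) = -469258/(367410/368382) = -469258/((1/368382)*367410) = -469258/61235/61397 = -469258*61397/61235 = -28811033426/61235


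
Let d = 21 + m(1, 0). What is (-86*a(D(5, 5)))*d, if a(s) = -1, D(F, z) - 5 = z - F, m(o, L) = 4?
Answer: 2150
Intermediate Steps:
D(F, z) = 5 + z - F (D(F, z) = 5 + (z - F) = 5 + z - F)
d = 25 (d = 21 + 4 = 25)
(-86*a(D(5, 5)))*d = -86*(-1)*25 = 86*25 = 2150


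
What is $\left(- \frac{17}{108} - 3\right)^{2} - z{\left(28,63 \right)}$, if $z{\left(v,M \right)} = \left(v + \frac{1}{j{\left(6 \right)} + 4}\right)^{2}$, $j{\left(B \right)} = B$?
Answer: $- \frac{227343251}{291600} \approx -779.64$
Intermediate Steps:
$z{\left(v,M \right)} = \left(\frac{1}{10} + v\right)^{2}$ ($z{\left(v,M \right)} = \left(v + \frac{1}{6 + 4}\right)^{2} = \left(v + \frac{1}{10}\right)^{2} = \left(\frac{1}{10} + v\right)^{2}$)
$\left(- \frac{17}{108} - 3\right)^{2} - z{\left(28,63 \right)} = \left(- \frac{17}{108} - 3\right)^{2} - \frac{\left(1 + 10 \cdot 28\right)^{2}}{100} = \left(\left(-17\right) \frac{1}{108} - 3\right)^{2} - \frac{\left(1 + 280\right)^{2}}{100} = \left(- \frac{17}{108} - 3\right)^{2} - \frac{281^{2}}{100} = \left(- \frac{341}{108}\right)^{2} - \frac{1}{100} \cdot 78961 = \frac{116281}{11664} - \frac{78961}{100} = - \frac{227343251}{291600}$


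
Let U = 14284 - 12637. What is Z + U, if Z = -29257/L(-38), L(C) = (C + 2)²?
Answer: 2105255/1296 ≈ 1624.4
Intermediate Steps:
L(C) = (2 + C)²
U = 1647
Z = -29257/1296 (Z = -29257/(2 - 38)² = -29257/((-36)²) = -29257/1296 ≈ -22.575)
Z + U = -29257/1296 + 1647 = 2105255/1296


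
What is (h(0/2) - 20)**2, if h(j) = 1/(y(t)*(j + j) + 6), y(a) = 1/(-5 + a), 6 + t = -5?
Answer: 14161/36 ≈ 393.36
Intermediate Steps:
t = -11 (t = -6 - 5 = -11)
h(j) = 1/(6 - j/8) (h(j) = 1/((j + j)/(-5 - 11) + 6) = 1/((2*j)/(-16) + 6) = 1/(-j/8 + 6) = 1/(6 - j/8))
(h(0/2) - 20)**2 = (-8/(-48 + 0/2) - 20)**2 = (-8/(-48 + 0*(1/2)) - 20)**2 = (-8/(-48 + 0) - 20)**2 = (-8/(-48) - 20)**2 = (-8*(-1/48) - 20)**2 = (1/6 - 20)**2 = (-119/6)**2 = 14161/36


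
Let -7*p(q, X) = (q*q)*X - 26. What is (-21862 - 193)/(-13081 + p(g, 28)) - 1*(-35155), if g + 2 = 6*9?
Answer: 5879933600/167253 ≈ 35156.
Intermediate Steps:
g = 52 (g = -2 + 6*9 = -2 + 54 = 52)
p(q, X) = 26/7 - X*q²/7 (p(q, X) = -((q*q)*X - 26)/7 = -(q²*X - 26)/7 = -(X*q² - 26)/7 = -(-26 + X*q²)/7 = 26/7 - X*q²/7)
(-21862 - 193)/(-13081 + p(g, 28)) - 1*(-35155) = (-21862 - 193)/(-13081 + (26/7 - ⅐*28*52²)) - 1*(-35155) = -22055/(-13081 + (26/7 - ⅐*28*2704)) + 35155 = -22055/(-13081 + (26/7 - 10816)) + 35155 = -22055/(-13081 - 75686/7) + 35155 = -22055/(-167253/7) + 35155 = -22055*(-7/167253) + 35155 = 154385/167253 + 35155 = 5879933600/167253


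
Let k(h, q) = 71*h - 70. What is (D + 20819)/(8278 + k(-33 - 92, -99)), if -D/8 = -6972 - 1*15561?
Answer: -201083/667 ≈ -301.47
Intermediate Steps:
D = 180264 (D = -8*(-6972 - 1*15561) = -8*(-6972 - 15561) = -8*(-22533) = 180264)
k(h, q) = -70 + 71*h
(D + 20819)/(8278 + k(-33 - 92, -99)) = (180264 + 20819)/(8278 + (-70 + 71*(-33 - 92))) = 201083/(8278 + (-70 + 71*(-125))) = 201083/(8278 + (-70 - 8875)) = 201083/(8278 - 8945) = 201083/(-667) = 201083*(-1/667) = -201083/667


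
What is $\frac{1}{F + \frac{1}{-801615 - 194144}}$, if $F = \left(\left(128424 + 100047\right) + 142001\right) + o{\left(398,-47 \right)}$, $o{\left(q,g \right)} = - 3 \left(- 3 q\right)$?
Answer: $\frac{995759}{372467636985} \approx 2.6734 \cdot 10^{-6}$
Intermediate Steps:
$o{\left(q,g \right)} = 9 q$
$F = 374054$ ($F = \left(\left(128424 + 100047\right) + 142001\right) + 9 \cdot 398 = \left(228471 + 142001\right) + 3582 = 370472 + 3582 = 374054$)
$\frac{1}{F + \frac{1}{-801615 - 194144}} = \frac{1}{374054 + \frac{1}{-801615 - 194144}} = \frac{1}{374054 + \frac{1}{-995759}} = \frac{1}{374054 - \frac{1}{995759}} = \frac{1}{\frac{372467636985}{995759}} = \frac{995759}{372467636985}$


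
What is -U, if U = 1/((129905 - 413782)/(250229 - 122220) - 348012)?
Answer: 128009/44548951985 ≈ 2.8734e-6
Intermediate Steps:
U = -128009/44548951985 (U = 1/(-283877/128009 - 348012) = 1/(-44548951985/128009) = -128009/44548951985 ≈ -2.8734e-6)
-U = -1*(-128009/44548951985) = 128009/44548951985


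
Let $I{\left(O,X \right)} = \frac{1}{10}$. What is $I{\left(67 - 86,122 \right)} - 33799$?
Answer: $- \frac{337989}{10} \approx -33799.0$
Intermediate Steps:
$I{\left(O,X \right)} = \frac{1}{10}$
$I{\left(67 - 86,122 \right)} - 33799 = \frac{1}{10} - 33799 = - \frac{337989}{10}$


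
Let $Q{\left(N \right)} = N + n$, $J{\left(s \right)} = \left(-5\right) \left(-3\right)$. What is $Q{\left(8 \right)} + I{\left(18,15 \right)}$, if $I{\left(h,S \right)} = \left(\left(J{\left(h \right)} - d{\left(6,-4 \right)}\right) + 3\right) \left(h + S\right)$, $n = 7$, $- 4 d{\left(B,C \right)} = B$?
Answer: $\frac{1317}{2} \approx 658.5$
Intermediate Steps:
$d{\left(B,C \right)} = - \frac{B}{4}$
$J{\left(s \right)} = 15$
$I{\left(h,S \right)} = \frac{39 S}{2} + \frac{39 h}{2}$ ($I{\left(h,S \right)} = \left(\left(15 - \left(- \frac{1}{4}\right) 6\right) + 3\right) \left(h + S\right) = \left(\left(15 - - \frac{3}{2}\right) + 3\right) \left(S + h\right) = \left(\left(15 + \frac{3}{2}\right) + 3\right) \left(S + h\right) = \left(\frac{33}{2} + 3\right) \left(S + h\right) = \frac{39 \left(S + h\right)}{2} = \frac{39 S}{2} + \frac{39 h}{2}$)
$Q{\left(N \right)} = 7 + N$ ($Q{\left(N \right)} = N + 7 = 7 + N$)
$Q{\left(8 \right)} + I{\left(18,15 \right)} = \left(7 + 8\right) + \left(\frac{39}{2} \cdot 15 + \frac{39}{2} \cdot 18\right) = 15 + \left(\frac{585}{2} + 351\right) = 15 + \frac{1287}{2} = \frac{1317}{2}$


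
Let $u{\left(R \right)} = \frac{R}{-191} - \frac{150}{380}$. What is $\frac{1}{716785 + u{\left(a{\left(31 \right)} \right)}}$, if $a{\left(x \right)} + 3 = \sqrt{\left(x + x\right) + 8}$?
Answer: $\frac{37759184529982}{27065202771457981761} + \frac{275804 \sqrt{70}}{27065202771457981761} \approx 1.3951 \cdot 10^{-6}$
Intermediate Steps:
$a{\left(x \right)} = -3 + \sqrt{8 + 2 x}$ ($a{\left(x \right)} = -3 + \sqrt{\left(x + x\right) + 8} = -3 + \sqrt{2 x + 8} = -3 + \sqrt{8 + 2 x}$)
$u{\left(R \right)} = - \frac{15}{38} - \frac{R}{191}$ ($u{\left(R \right)} = R \left(- \frac{1}{191}\right) - \frac{15}{38} = - \frac{R}{191} - \frac{15}{38} = - \frac{15}{38} - \frac{R}{191}$)
$\frac{1}{716785 + u{\left(a{\left(31 \right)} \right)}} = \frac{1}{716785 - \left(\frac{15}{38} + \frac{-3 + \sqrt{8 + 2 \cdot 31}}{191}\right)} = \frac{1}{716785 - \left(\frac{15}{38} + \frac{-3 + \sqrt{8 + 62}}{191}\right)} = \frac{1}{716785 - \left(\frac{15}{38} + \frac{-3 + \sqrt{70}}{191}\right)} = \frac{1}{716785 - \left(\frac{2751}{7258} + \frac{\sqrt{70}}{191}\right)} = \frac{1}{\frac{5202422779}{7258} - \frac{\sqrt{70}}{191}}$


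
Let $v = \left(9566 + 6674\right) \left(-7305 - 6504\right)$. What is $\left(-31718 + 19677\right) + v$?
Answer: $-224270201$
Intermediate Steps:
$v = -224258160$ ($v = 16240 \left(-13809\right) = -224258160$)
$\left(-31718 + 19677\right) + v = \left(-31718 + 19677\right) - 224258160 = -12041 - 224258160 = -224270201$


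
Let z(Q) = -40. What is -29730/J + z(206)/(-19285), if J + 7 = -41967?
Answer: 57502201/80946859 ≈ 0.71037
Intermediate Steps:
J = -41974 (J = -7 - 41967 = -41974)
-29730/J + z(206)/(-19285) = -29730/(-41974) - 40/(-19285) = -29730*(-1/41974) - 40*(-1/19285) = 14865/20987 + 8/3857 = 57502201/80946859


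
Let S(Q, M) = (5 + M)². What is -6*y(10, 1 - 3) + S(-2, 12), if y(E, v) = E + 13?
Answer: 151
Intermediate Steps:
y(E, v) = 13 + E
-6*y(10, 1 - 3) + S(-2, 12) = -6*(13 + 10) + (5 + 12)² = -6*23 + 17² = -138 + 289 = 151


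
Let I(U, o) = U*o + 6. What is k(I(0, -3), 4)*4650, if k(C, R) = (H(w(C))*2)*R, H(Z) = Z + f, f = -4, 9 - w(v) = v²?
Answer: -1153200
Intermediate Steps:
w(v) = 9 - v²
H(Z) = -4 + Z (H(Z) = Z - 4 = -4 + Z)
I(U, o) = 6 + U*o
k(C, R) = R*(10 - 2*C²) (k(C, R) = ((-4 + (9 - C²))*2)*R = ((5 - C²)*2)*R = (10 - 2*C²)*R = R*(10 - 2*C²))
k(I(0, -3), 4)*4650 = (2*4*(5 - (6 + 0*(-3))²))*4650 = (2*4*(5 - (6 + 0)²))*4650 = (2*4*(5 - 1*6²))*4650 = (2*4*(5 - 1*36))*4650 = (2*4*(5 - 36))*4650 = (2*4*(-31))*4650 = -248*4650 = -1153200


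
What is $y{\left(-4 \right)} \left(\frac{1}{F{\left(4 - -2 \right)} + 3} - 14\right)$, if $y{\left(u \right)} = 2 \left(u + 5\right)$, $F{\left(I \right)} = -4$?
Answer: $-30$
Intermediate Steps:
$y{\left(u \right)} = 10 + 2 u$ ($y{\left(u \right)} = 2 \left(5 + u\right) = 10 + 2 u$)
$y{\left(-4 \right)} \left(\frac{1}{F{\left(4 - -2 \right)} + 3} - 14\right) = \left(10 + 2 \left(-4\right)\right) \left(\frac{1}{-4 + 3} - 14\right) = \left(10 - 8\right) \left(\frac{1}{-1} - 14\right) = 2 \left(-1 - 14\right) = 2 \left(-15\right) = -30$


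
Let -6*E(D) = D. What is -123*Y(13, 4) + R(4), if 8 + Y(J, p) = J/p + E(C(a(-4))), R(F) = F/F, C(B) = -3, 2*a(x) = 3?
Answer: 2095/4 ≈ 523.75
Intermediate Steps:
a(x) = 3/2 (a(x) = (1/2)*3 = 3/2)
E(D) = -D/6
R(F) = 1
Y(J, p) = -15/2 + J/p (Y(J, p) = -8 + (J/p - 1/6*(-3)) = -8 + (J/p + 1/2) = -8 + (1/2 + J/p) = -15/2 + J/p)
-123*Y(13, 4) + R(4) = -123*(-15/2 + 13/4) + 1 = -123*(-17/4) + 1 = 2091/4 + 1 = 2095/4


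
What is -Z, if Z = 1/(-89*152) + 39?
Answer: -527591/13528 ≈ -39.000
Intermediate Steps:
Z = 527591/13528 (Z = -1/89*1/152 + 39 = -1/13528 + 39 = 527591/13528 ≈ 39.000)
-Z = -1*527591/13528 = -527591/13528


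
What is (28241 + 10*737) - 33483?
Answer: 2128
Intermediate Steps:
(28241 + 10*737) - 33483 = (28241 + 7370) - 33483 = 35611 - 33483 = 2128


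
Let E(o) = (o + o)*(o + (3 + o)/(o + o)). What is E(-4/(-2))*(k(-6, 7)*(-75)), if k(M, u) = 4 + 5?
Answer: -8775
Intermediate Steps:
k(M, u) = 9
E(o) = 2*o*(o + (3 + o)/(2*o)) (E(o) = (2*o)*(o + (3 + o)/((2*o))) = (2*o)*(o + (3 + o)*(1/(2*o))) = (2*o)*(o + (3 + o)/(2*o)) = 2*o*(o + (3 + o)/(2*o)))
E(-4/(-2))*(k(-6, 7)*(-75)) = (3 - 4/(-2) + 2*(-4/(-2))²)*(9*(-75)) = (3 - 4*(-½) + 2*(-4*(-½))²)*(-675) = (3 + 2 + 2*2²)*(-675) = (3 + 2 + 2*4)*(-675) = (3 + 2 + 8)*(-675) = 13*(-675) = -8775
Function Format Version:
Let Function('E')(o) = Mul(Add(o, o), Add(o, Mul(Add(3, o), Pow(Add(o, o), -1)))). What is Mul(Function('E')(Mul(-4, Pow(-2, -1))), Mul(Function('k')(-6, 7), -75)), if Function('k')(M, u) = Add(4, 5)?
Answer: -8775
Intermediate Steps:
Function('k')(M, u) = 9
Function('E')(o) = Mul(2, o, Add(o, Mul(Rational(1, 2), Pow(o, -1), Add(3, o)))) (Function('E')(o) = Mul(Mul(2, o), Add(o, Mul(Add(3, o), Pow(Mul(2, o), -1)))) = Mul(Mul(2, o), Add(o, Mul(Add(3, o), Mul(Rational(1, 2), Pow(o, -1))))) = Mul(Mul(2, o), Add(o, Mul(Rational(1, 2), Pow(o, -1), Add(3, o)))) = Mul(2, o, Add(o, Mul(Rational(1, 2), Pow(o, -1), Add(3, o)))))
Mul(Function('E')(Mul(-4, Pow(-2, -1))), Mul(Function('k')(-6, 7), -75)) = Mul(Add(3, Mul(-4, Pow(-2, -1)), Mul(2, Pow(Mul(-4, Pow(-2, -1)), 2))), Mul(9, -75)) = Mul(Add(3, Mul(-4, Rational(-1, 2)), Mul(2, Pow(Mul(-4, Rational(-1, 2)), 2))), -675) = Mul(Add(3, 2, Mul(2, Pow(2, 2))), -675) = Mul(Add(3, 2, Mul(2, 4)), -675) = Mul(Add(3, 2, 8), -675) = Mul(13, -675) = -8775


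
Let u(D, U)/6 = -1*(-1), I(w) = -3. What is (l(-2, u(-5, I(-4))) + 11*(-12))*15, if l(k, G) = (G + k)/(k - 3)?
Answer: -1992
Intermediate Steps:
u(D, U) = 6 (u(D, U) = 6*(-1*(-1)) = 6*1 = 6)
l(k, G) = (G + k)/(-3 + k)
(l(-2, u(-5, I(-4))) + 11*(-12))*15 = ((6 - 2)/(-3 - 2) + 11*(-12))*15 = (4/(-5) - 132)*15 = (-⅕*4 - 132)*15 = (-⅘ - 132)*15 = -664/5*15 = -1992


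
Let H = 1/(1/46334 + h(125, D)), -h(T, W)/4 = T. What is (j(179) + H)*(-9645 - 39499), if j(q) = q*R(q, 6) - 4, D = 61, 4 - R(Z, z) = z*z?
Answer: 6525993178480688/23166999 ≈ 2.8169e+8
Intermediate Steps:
R(Z, z) = 4 - z² (R(Z, z) = 4 - z*z = 4 - z²)
h(T, W) = -4*T
j(q) = -4 - 32*q (j(q) = q*(4 - 1*6²) - 4 = q*(4 - 1*36) - 4 = q*(4 - 36) - 4 = q*(-32) - 4 = -32*q - 4 = -4 - 32*q)
H = -46334/23166999 (H = 1/(1/46334 - 4*125) = 1/(1/46334 - 500) = 1/(-23166999/46334) = -46334/23166999 ≈ -0.0020000)
(j(179) + H)*(-9645 - 39499) = ((-4 - 32*179) - 46334/23166999)*(-9645 - 39499) = ((-4 - 5728) - 46334/23166999)*(-49144) = (-5732 - 46334/23166999)*(-49144) = -132793284602/23166999*(-49144) = 6525993178480688/23166999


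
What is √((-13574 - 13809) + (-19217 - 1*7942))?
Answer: I*√54542 ≈ 233.54*I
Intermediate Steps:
√((-13574 - 13809) + (-19217 - 1*7942)) = √(-27383 + (-19217 - 7942)) = √(-27383 - 27159) = √(-54542) = I*√54542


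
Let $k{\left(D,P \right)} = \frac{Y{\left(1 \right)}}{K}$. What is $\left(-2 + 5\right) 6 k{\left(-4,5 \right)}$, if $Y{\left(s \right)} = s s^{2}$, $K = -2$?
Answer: $-9$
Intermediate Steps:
$Y{\left(s \right)} = s^{3}$
$k{\left(D,P \right)} = - \frac{1}{2}$ ($k{\left(D,P \right)} = \frac{1^{3}}{-2} = 1 \left(- \frac{1}{2}\right) = - \frac{1}{2}$)
$\left(-2 + 5\right) 6 k{\left(-4,5 \right)} = \left(-2 + 5\right) 6 \left(- \frac{1}{2}\right) = 3 \cdot 6 \left(- \frac{1}{2}\right) = 18 \left(- \frac{1}{2}\right) = -9$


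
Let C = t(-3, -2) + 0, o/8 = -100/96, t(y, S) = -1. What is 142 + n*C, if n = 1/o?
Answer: 3553/25 ≈ 142.12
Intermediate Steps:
o = -25/3 (o = 8*(-100/96) = 8*(-100*1/96) = 8*(-25/24) = -25/3 ≈ -8.3333)
C = -1 (C = -1 + 0 = -1)
n = -3/25 (n = 1/(-25/3) = -3/25 ≈ -0.12000)
142 + n*C = 142 - 3/25*(-1) = 142 + 3/25 = 3553/25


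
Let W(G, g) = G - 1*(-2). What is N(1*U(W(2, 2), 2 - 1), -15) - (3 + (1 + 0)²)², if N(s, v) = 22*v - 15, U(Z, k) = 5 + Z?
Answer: -361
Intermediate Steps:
W(G, g) = 2 + G (W(G, g) = G + 2 = 2 + G)
N(s, v) = -15 + 22*v
N(1*U(W(2, 2), 2 - 1), -15) - (3 + (1 + 0)²)² = (-15 + 22*(-15)) - (3 + (1 + 0)²)² = (-15 - 330) - (3 + 1²)² = -345 - (3 + 1)² = -345 - 1*4² = -345 - 1*16 = -345 - 16 = -361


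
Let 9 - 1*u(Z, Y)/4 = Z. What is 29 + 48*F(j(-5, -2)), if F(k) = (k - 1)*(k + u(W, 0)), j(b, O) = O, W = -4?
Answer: -7171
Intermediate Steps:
u(Z, Y) = 36 - 4*Z
F(k) = (-1 + k)*(52 + k) (F(k) = (k - 1)*(k + (36 - 4*(-4))) = (-1 + k)*(k + (36 + 16)) = (-1 + k)*(k + 52) = (-1 + k)*(52 + k))
29 + 48*F(j(-5, -2)) = 29 + 48*(-52 + (-2)² + 51*(-2)) = 29 + 48*(-52 + 4 - 102) = 29 + 48*(-150) = 29 - 7200 = -7171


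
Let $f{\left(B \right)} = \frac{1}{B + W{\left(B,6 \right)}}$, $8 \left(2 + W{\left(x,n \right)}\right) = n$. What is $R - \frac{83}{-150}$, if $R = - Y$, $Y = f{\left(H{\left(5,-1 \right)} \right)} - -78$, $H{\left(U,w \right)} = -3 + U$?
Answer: $- \frac{3939}{50} \approx -78.78$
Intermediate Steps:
$W{\left(x,n \right)} = -2 + \frac{n}{8}$
$f{\left(B \right)} = \frac{1}{- \frac{5}{4} + B}$ ($f{\left(B \right)} = \frac{1}{B + \left(-2 + \frac{1}{8} \cdot 6\right)} = \frac{1}{B + \left(-2 + \frac{3}{4}\right)} = \frac{1}{B - \frac{5}{4}} = \frac{1}{- \frac{5}{4} + B}$)
$Y = \frac{238}{3}$ ($Y = \frac{4}{-5 + 4 \left(-3 + 5\right)} - -78 = \frac{4}{-5 + 4 \cdot 2} + 78 = \frac{4}{-5 + 8} + 78 = \frac{4}{3} + 78 = \frac{238}{3} \approx 79.333$)
$R = - \frac{238}{3}$ ($R = \left(-1\right) \frac{238}{3} = - \frac{238}{3} \approx -79.333$)
$R - \frac{83}{-150} = - \frac{238}{3} - \frac{83}{-150} = - \frac{238}{3} - - \frac{83}{150} = - \frac{238}{3} + \frac{83}{150} = - \frac{3939}{50}$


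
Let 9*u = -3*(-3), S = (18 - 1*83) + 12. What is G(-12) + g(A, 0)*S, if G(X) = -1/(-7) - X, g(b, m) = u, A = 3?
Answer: -286/7 ≈ -40.857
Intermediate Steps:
S = -53 (S = (18 - 83) + 12 = -65 + 12 = -53)
u = 1 (u = (-3*(-3))/9 = (1/9)*9 = 1)
g(b, m) = 1
G(X) = 1/7 - X (G(X) = -1*(-1/7) - X = 1/7 - X)
G(-12) + g(A, 0)*S = (1/7 - 1*(-12)) + 1*(-53) = (1/7 + 12) - 53 = 85/7 - 53 = -286/7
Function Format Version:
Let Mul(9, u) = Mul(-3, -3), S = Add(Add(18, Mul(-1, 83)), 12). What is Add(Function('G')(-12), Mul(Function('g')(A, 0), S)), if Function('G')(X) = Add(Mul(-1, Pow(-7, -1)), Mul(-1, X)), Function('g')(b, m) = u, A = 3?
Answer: Rational(-286, 7) ≈ -40.857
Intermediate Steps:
S = -53 (S = Add(Add(18, -83), 12) = Add(-65, 12) = -53)
u = 1 (u = Mul(Rational(1, 9), Mul(-3, -3)) = Mul(Rational(1, 9), 9) = 1)
Function('g')(b, m) = 1
Function('G')(X) = Add(Rational(1, 7), Mul(-1, X)) (Function('G')(X) = Add(Mul(-1, Rational(-1, 7)), Mul(-1, X)) = Add(Rational(1, 7), Mul(-1, X)))
Add(Function('G')(-12), Mul(Function('g')(A, 0), S)) = Add(Add(Rational(1, 7), Mul(-1, -12)), Mul(1, -53)) = Add(Add(Rational(1, 7), 12), -53) = Add(Rational(85, 7), -53) = Rational(-286, 7)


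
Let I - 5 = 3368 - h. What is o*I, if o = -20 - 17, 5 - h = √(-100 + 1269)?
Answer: -124616 - 37*√1169 ≈ -1.2588e+5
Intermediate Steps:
h = 5 - √1169 (h = 5 - √(-100 + 1269) = 5 - √1169 ≈ -29.191)
I = 3368 + √1169 (I = 5 + (3368 - (5 - √1169)) = 5 + (3368 + (-5 + √1169)) = 5 + (3363 + √1169) = 3368 + √1169 ≈ 3402.2)
o = -37
o*I = -37*(3368 + √1169) = -124616 - 37*√1169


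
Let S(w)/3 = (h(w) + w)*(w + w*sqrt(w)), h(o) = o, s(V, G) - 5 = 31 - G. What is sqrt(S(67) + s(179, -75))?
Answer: sqrt(27045 + 26934*sqrt(67)) ≈ 497.50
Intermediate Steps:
s(V, G) = 36 - G (s(V, G) = 5 + (31 - G) = 36 - G)
S(w) = 6*w*(w + w**(3/2)) (S(w) = 3*((w + w)*(w + w*sqrt(w))) = 3*((2*w)*(w + w**(3/2))) = 3*(2*w*(w + w**(3/2))) = 6*w*(w + w**(3/2)))
sqrt(S(67) + s(179, -75)) = sqrt((6*67**2 + 6*67**(5/2)) + (36 - 1*(-75))) = sqrt((6*4489 + 6*(4489*sqrt(67))) + (36 + 75)) = sqrt((26934 + 26934*sqrt(67)) + 111) = sqrt(27045 + 26934*sqrt(67))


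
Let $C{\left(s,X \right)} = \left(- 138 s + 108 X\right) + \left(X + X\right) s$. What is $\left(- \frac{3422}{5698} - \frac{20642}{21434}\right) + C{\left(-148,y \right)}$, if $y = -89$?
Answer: $\frac{162060926576}{4361819} \approx 37154.0$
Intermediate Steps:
$C{\left(s,X \right)} = - 138 s + 108 X + 2 X s$ ($C{\left(s,X \right)} = \left(- 138 s + 108 X\right) + 2 X s = - 138 s + 108 X + 2 X s$)
$\left(- \frac{3422}{5698} - \frac{20642}{21434}\right) + C{\left(-148,y \right)} = \left(- \frac{3422}{5698} - \frac{20642}{21434}\right) + \left(\left(-138\right) \left(-148\right) + 108 \left(-89\right) + 2 \left(-89\right) \left(-148\right)\right) = \left(\left(-3422\right) \frac{1}{5698} - \frac{10321}{10717}\right) + \left(20424 - 9612 + 26344\right) = \left(- \frac{1711}{2849} - \frac{10321}{10717}\right) + 37156 = - \frac{6820188}{4361819} + 37156 = \frac{162060926576}{4361819}$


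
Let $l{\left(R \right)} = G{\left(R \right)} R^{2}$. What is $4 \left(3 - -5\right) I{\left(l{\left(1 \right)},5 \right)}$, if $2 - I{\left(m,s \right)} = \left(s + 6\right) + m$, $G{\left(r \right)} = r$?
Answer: $-320$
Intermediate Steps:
$l{\left(R \right)} = R^{3}$ ($l{\left(R \right)} = R R^{2} = R^{3}$)
$I{\left(m,s \right)} = -4 - m - s$ ($I{\left(m,s \right)} = 2 - \left(\left(s + 6\right) + m\right) = 2 - \left(\left(6 + s\right) + m\right) = 2 - \left(6 + m + s\right) = -4 - m - s$)
$4 \left(3 - -5\right) I{\left(l{\left(1 \right)},5 \right)} = 4 \left(3 - -5\right) \left(-4 - 1^{3} - 5\right) = 4 \left(3 + 5\right) \left(-4 - 1 - 5\right) = 4 \cdot 8 \left(-4 - 1 - 5\right) = 32 \left(-10\right) = -320$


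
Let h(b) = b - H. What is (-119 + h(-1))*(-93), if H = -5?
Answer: 10695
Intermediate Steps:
h(b) = 5 + b (h(b) = b - 1*(-5) = b + 5 = 5 + b)
(-119 + h(-1))*(-93) = (-119 + (5 - 1))*(-93) = (-119 + 4)*(-93) = -115*(-93) = 10695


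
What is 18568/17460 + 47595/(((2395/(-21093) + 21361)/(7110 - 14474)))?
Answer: -2304843951406916/140479785855 ≈ -16407.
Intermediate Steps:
18568/17460 + 47595/(((2395/(-21093) + 21361)/(7110 - 14474))) = 18568*(1/17460) + 47595/(((2395*(-1/21093) + 21361)/(-7364))) = 4642/4365 + 47595/(((-2395/21093 + 21361)*(-1/7364))) = 4642/4365 + 47595/(((450565178/21093)*(-1/7364))) = 4642/4365 + 47595/(-32183227/11094918) = 4642/4365 + 47595*(-11094918/32183227) = 4642/4365 - 528062622210/32183227 = -2304843951406916/140479785855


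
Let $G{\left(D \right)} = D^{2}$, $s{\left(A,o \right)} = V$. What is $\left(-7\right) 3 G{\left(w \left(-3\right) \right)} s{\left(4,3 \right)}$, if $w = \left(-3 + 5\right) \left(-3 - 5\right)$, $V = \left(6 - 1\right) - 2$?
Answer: $-145152$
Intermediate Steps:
$V = 3$ ($V = 5 - 2 = 3$)
$s{\left(A,o \right)} = 3$
$w = -16$ ($w = 2 \left(-8\right) = -16$)
$\left(-7\right) 3 G{\left(w \left(-3\right) \right)} s{\left(4,3 \right)} = \left(-7\right) 3 \left(\left(-16\right) \left(-3\right)\right)^{2} \cdot 3 = - 21 \cdot 48^{2} \cdot 3 = \left(-21\right) 2304 \cdot 3 = \left(-48384\right) 3 = -145152$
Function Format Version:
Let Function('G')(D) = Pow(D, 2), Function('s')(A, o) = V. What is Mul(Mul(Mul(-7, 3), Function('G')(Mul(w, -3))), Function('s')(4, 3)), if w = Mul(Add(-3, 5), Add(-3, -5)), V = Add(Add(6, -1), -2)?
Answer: -145152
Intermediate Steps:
V = 3 (V = Add(5, -2) = 3)
Function('s')(A, o) = 3
w = -16 (w = Mul(2, -8) = -16)
Mul(Mul(Mul(-7, 3), Function('G')(Mul(w, -3))), Function('s')(4, 3)) = Mul(Mul(Mul(-7, 3), Pow(Mul(-16, -3), 2)), 3) = Mul(Mul(-21, Pow(48, 2)), 3) = Mul(Mul(-21, 2304), 3) = Mul(-48384, 3) = -145152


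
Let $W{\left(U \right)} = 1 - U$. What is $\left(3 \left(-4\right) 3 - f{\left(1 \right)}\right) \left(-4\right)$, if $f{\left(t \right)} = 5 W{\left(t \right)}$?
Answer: $144$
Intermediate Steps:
$f{\left(t \right)} = 5 - 5 t$ ($f{\left(t \right)} = 5 \left(1 - t\right) = 5 - 5 t$)
$\left(3 \left(-4\right) 3 - f{\left(1 \right)}\right) \left(-4\right) = \left(3 \left(-4\right) 3 - \left(5 - 5\right)\right) \left(-4\right) = \left(\left(-12\right) 3 - \left(5 - 5\right)\right) \left(-4\right) = \left(-36 - 0\right) \left(-4\right) = \left(-36 + 0\right) \left(-4\right) = \left(-36\right) \left(-4\right) = 144$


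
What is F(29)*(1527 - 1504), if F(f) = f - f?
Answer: 0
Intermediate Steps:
F(f) = 0
F(29)*(1527 - 1504) = 0*(1527 - 1504) = 0*23 = 0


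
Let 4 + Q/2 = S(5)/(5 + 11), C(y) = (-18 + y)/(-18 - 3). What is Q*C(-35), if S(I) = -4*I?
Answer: -53/2 ≈ -26.500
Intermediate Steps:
C(y) = 6/7 - y/21 (C(y) = (-18 + y)/(-21) = (-18 + y)*(-1/21) = 6/7 - y/21)
Q = -21/2 (Q = -8 + 2*((-4*5)/(5 + 11)) = -8 + 2*(-20/16) = -8 + 2*((1/16)*(-20)) = -8 + 2*(-5/4) = -8 - 5/2 = -21/2 ≈ -10.500)
Q*C(-35) = -21*(6/7 - 1/21*(-35))/2 = -21*(6/7 + 5/3)/2 = -21/2*53/21 = -53/2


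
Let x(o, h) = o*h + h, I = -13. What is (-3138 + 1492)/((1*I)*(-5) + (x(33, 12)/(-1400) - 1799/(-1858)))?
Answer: -535196900/21354817 ≈ -25.062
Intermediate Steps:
x(o, h) = h + h*o (x(o, h) = h*o + h = h + h*o)
(-3138 + 1492)/((1*I)*(-5) + (x(33, 12)/(-1400) - 1799/(-1858))) = (-3138 + 1492)/((1*(-13))*(-5) + ((12*(1 + 33))/(-1400) - 1799/(-1858))) = -1646/(-13*(-5) + ((12*34)*(-1/1400) - 1799*(-1/1858))) = -1646/(65 + (408*(-1/1400) + 1799/1858)) = -1646/(65 + (-51/175 + 1799/1858)) = -1646/(65 + 220067/325150) = -1646/21354817/325150 = -1646*325150/21354817 = -535196900/21354817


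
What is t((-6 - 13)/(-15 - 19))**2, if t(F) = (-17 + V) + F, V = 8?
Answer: 82369/1156 ≈ 71.253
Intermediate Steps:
t(F) = -9 + F (t(F) = (-17 + 8) + F = -9 + F)
t((-6 - 13)/(-15 - 19))**2 = (-9 + (-6 - 13)/(-15 - 19))**2 = (-9 - 19/(-34))**2 = (-9 - 19*(-1/34))**2 = (-9 + 19/34)**2 = (-287/34)**2 = 82369/1156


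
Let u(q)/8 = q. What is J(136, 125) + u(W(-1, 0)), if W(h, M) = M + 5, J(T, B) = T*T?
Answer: 18536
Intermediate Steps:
J(T, B) = T**2
W(h, M) = 5 + M
u(q) = 8*q
J(136, 125) + u(W(-1, 0)) = 136**2 + 8*(5 + 0) = 18496 + 8*5 = 18496 + 40 = 18536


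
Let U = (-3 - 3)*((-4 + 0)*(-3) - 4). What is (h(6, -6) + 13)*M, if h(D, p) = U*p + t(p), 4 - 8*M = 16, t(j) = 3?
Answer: -456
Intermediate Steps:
M = -3/2 (M = ½ - ⅛*16 = ½ - 2 = -3/2 ≈ -1.5000)
U = -48 (U = -6*(-4*(-3) - 4) = -6*(12 - 4) = -6*8 = -48)
h(D, p) = 3 - 48*p (h(D, p) = -48*p + 3 = 3 - 48*p)
(h(6, -6) + 13)*M = ((3 - 48*(-6)) + 13)*(-3/2) = ((3 + 288) + 13)*(-3/2) = (291 + 13)*(-3/2) = 304*(-3/2) = -456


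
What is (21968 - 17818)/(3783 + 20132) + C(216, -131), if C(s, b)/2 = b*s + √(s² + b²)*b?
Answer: -270678706/4783 - 262*√63817 ≈ -1.2278e+5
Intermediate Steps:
C(s, b) = 2*b*s + 2*b*√(b² + s²) (C(s, b) = 2*(b*s + √(s² + b²)*b) = 2*(b*s + √(b² + s²)*b) = 2*(b*s + b*√(b² + s²)) = 2*b*s + 2*b*√(b² + s²))
(21968 - 17818)/(3783 + 20132) + C(216, -131) = (21968 - 17818)/(3783 + 20132) + 2*(-131)*(216 + √((-131)² + 216²)) = 4150/23915 + 2*(-131)*(216 + √(17161 + 46656)) = 4150*(1/23915) + 2*(-131)*(216 + √63817) = 830/4783 + (-56592 - 262*√63817) = -270678706/4783 - 262*√63817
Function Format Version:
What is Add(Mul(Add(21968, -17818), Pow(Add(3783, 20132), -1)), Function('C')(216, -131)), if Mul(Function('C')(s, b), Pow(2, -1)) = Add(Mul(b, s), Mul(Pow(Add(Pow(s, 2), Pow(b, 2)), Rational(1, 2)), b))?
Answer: Add(Rational(-270678706, 4783), Mul(-262, Pow(63817, Rational(1, 2)))) ≈ -1.2278e+5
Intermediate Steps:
Function('C')(s, b) = Add(Mul(2, b, s), Mul(2, b, Pow(Add(Pow(b, 2), Pow(s, 2)), Rational(1, 2)))) (Function('C')(s, b) = Mul(2, Add(Mul(b, s), Mul(Pow(Add(Pow(s, 2), Pow(b, 2)), Rational(1, 2)), b))) = Mul(2, Add(Mul(b, s), Mul(Pow(Add(Pow(b, 2), Pow(s, 2)), Rational(1, 2)), b))) = Mul(2, Add(Mul(b, s), Mul(b, Pow(Add(Pow(b, 2), Pow(s, 2)), Rational(1, 2))))) = Add(Mul(2, b, s), Mul(2, b, Pow(Add(Pow(b, 2), Pow(s, 2)), Rational(1, 2)))))
Add(Mul(Add(21968, -17818), Pow(Add(3783, 20132), -1)), Function('C')(216, -131)) = Add(Mul(Add(21968, -17818), Pow(Add(3783, 20132), -1)), Mul(2, -131, Add(216, Pow(Add(Pow(-131, 2), Pow(216, 2)), Rational(1, 2))))) = Add(Mul(4150, Pow(23915, -1)), Mul(2, -131, Add(216, Pow(Add(17161, 46656), Rational(1, 2))))) = Add(Mul(4150, Rational(1, 23915)), Mul(2, -131, Add(216, Pow(63817, Rational(1, 2))))) = Add(Rational(830, 4783), Add(-56592, Mul(-262, Pow(63817, Rational(1, 2))))) = Add(Rational(-270678706, 4783), Mul(-262, Pow(63817, Rational(1, 2))))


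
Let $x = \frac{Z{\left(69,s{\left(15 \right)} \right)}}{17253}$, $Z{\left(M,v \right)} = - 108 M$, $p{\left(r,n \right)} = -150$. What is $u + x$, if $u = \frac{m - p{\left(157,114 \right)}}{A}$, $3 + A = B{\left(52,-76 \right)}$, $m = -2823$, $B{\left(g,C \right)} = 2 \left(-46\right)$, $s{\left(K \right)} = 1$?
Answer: $\frac{560609}{20235} \approx 27.705$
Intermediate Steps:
$B{\left(g,C \right)} = -92$
$A = -95$ ($A = -3 - 92 = -95$)
$x = - \frac{92}{213}$ ($x = \frac{\left(-108\right) 69}{17253} = \left(-7452\right) \frac{1}{17253} = - \frac{92}{213} \approx -0.43192$)
$u = \frac{2673}{95}$ ($u = \frac{-2823 - -150}{-95} = \left(-2823 + 150\right) \left(- \frac{1}{95}\right) = \left(-2673\right) \left(- \frac{1}{95}\right) = \frac{2673}{95} \approx 28.137$)
$u + x = \frac{2673}{95} - \frac{92}{213} = \frac{560609}{20235}$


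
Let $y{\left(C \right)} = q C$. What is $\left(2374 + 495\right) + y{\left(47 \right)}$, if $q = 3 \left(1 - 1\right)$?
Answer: $2869$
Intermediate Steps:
$q = 0$ ($q = 3 \cdot 0 = 0$)
$y{\left(C \right)} = 0$ ($y{\left(C \right)} = 0 C = 0$)
$\left(2374 + 495\right) + y{\left(47 \right)} = \left(2374 + 495\right) + 0 = 2869 + 0 = 2869$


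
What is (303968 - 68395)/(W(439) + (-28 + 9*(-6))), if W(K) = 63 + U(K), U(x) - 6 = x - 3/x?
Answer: 103416547/187011 ≈ 553.00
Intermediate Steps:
U(x) = 6 + x - 3/x (U(x) = 6 + (x - 3/x) = 6 + x - 3/x)
W(K) = 69 + K - 3/K (W(K) = 63 + (6 + K - 3/K) = 69 + K - 3/K)
(303968 - 68395)/(W(439) + (-28 + 9*(-6))) = (303968 - 68395)/((69 + 439 - 3/439) + (-28 + 9*(-6))) = 235573/((69 + 439 - 3*1/439) + (-28 - 54)) = 235573/((69 + 439 - 3/439) - 82) = 235573/(223009/439 - 82) = 235573/(187011/439) = 235573*(439/187011) = 103416547/187011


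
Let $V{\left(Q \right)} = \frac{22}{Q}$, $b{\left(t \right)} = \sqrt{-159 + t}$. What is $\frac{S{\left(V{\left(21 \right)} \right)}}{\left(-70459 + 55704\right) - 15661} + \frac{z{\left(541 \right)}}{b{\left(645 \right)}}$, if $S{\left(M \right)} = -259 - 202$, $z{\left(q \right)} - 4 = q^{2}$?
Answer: $\frac{461}{30416} + \frac{292685 \sqrt{6}}{54} \approx 13276.0$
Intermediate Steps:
$z{\left(q \right)} = 4 + q^{2}$
$S{\left(M \right)} = -461$
$\frac{S{\left(V{\left(21 \right)} \right)}}{\left(-70459 + 55704\right) - 15661} + \frac{z{\left(541 \right)}}{b{\left(645 \right)}} = - \frac{461}{\left(-70459 + 55704\right) - 15661} + \frac{4 + 541^{2}}{\sqrt{-159 + 645}} = - \frac{461}{-14755 - 15661} + \frac{4 + 292681}{\sqrt{486}} = - \frac{461}{-30416} + \frac{292685}{9 \sqrt{6}} = \left(-461\right) \left(- \frac{1}{30416}\right) + 292685 \frac{\sqrt{6}}{54} = \frac{461}{30416} + \frac{292685 \sqrt{6}}{54}$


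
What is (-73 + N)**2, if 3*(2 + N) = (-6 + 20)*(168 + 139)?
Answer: 16589329/9 ≈ 1.8433e+6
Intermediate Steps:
N = 4292/3 (N = -2 + ((-6 + 20)*(168 + 139))/3 = -2 + (14*307)/3 = -2 + (1/3)*4298 = -2 + 4298/3 = 4292/3 ≈ 1430.7)
(-73 + N)**2 = (-73 + 4292/3)**2 = (4073/3)**2 = 16589329/9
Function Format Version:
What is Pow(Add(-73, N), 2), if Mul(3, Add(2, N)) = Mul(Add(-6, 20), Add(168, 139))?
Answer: Rational(16589329, 9) ≈ 1.8433e+6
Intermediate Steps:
N = Rational(4292, 3) (N = Add(-2, Mul(Rational(1, 3), Mul(Add(-6, 20), Add(168, 139)))) = Add(-2, Mul(Rational(1, 3), Mul(14, 307))) = Add(-2, Mul(Rational(1, 3), 4298)) = Add(-2, Rational(4298, 3)) = Rational(4292, 3) ≈ 1430.7)
Pow(Add(-73, N), 2) = Pow(Add(-73, Rational(4292, 3)), 2) = Pow(Rational(4073, 3), 2) = Rational(16589329, 9)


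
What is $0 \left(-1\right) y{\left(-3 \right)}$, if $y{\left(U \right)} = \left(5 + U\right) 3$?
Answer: $0$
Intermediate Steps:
$y{\left(U \right)} = 15 + 3 U$
$0 \left(-1\right) y{\left(-3 \right)} = 0 \left(-1\right) \left(15 + 3 \left(-3\right)\right) = 0 \left(15 - 9\right) = 0 \cdot 6 = 0$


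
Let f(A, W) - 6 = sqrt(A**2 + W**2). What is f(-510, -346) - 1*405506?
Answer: -405500 + 2*sqrt(94954) ≈ -4.0488e+5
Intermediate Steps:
f(A, W) = 6 + sqrt(A**2 + W**2)
f(-510, -346) - 1*405506 = (6 + sqrt((-510)**2 + (-346)**2)) - 1*405506 = (6 + sqrt(260100 + 119716)) - 405506 = (6 + sqrt(379816)) - 405506 = (6 + 2*sqrt(94954)) - 405506 = -405500 + 2*sqrt(94954)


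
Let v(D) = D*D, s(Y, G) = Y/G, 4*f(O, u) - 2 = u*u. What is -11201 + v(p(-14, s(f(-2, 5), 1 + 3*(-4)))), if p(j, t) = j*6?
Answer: -4145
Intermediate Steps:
f(O, u) = ½ + u²/4 (f(O, u) = ½ + (u*u)/4 = ½ + u²/4)
p(j, t) = 6*j
v(D) = D²
-11201 + v(p(-14, s(f(-2, 5), 1 + 3*(-4)))) = -11201 + (6*(-14))² = -11201 + (-84)² = -11201 + 7056 = -4145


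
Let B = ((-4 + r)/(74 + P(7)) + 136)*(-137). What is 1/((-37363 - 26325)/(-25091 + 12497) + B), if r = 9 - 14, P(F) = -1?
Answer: -459681/8554687579 ≈ -5.3734e-5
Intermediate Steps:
r = -5
B = -1358903/73 (B = ((-4 - 5)/(74 - 1) + 136)*(-137) = (-9/73 + 136)*(-137) = (9919/73)*(-137) = -1358903/73 ≈ -18615.)
1/((-37363 - 26325)/(-25091 + 12497) + B) = 1/((-37363 - 26325)/(-25091 + 12497) - 1358903/73) = 1/(-63688/(-12594) - 1358903/73) = 1/(-63688*(-1/12594) - 1358903/73) = 1/(31844/6297 - 1358903/73) = 1/(-8554687579/459681) = -459681/8554687579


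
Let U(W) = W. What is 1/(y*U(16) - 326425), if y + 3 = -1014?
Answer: -1/342697 ≈ -2.9180e-6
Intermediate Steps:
y = -1017 (y = -3 - 1014 = -1017)
1/(y*U(16) - 326425) = 1/(-1017*16 - 326425) = 1/(-16272 - 326425) = 1/(-342697) = -1/342697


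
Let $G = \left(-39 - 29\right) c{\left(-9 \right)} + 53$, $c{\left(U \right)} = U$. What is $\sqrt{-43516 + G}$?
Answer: $i \sqrt{42851} \approx 207.0 i$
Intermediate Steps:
$G = 665$ ($G = \left(-39 - 29\right) \left(-9\right) + 53 = \left(-68\right) \left(-9\right) + 53 = 612 + 53 = 665$)
$\sqrt{-43516 + G} = \sqrt{-43516 + 665} = \sqrt{-42851} = i \sqrt{42851}$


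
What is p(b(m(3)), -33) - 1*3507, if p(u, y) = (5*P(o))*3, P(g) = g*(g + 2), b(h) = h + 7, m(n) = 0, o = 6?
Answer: -2787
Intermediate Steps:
b(h) = 7 + h
P(g) = g*(2 + g)
p(u, y) = 720 (p(u, y) = (5*(6*(2 + 6)))*3 = (5*(6*8))*3 = (5*48)*3 = 240*3 = 720)
p(b(m(3)), -33) - 1*3507 = 720 - 1*3507 = 720 - 3507 = -2787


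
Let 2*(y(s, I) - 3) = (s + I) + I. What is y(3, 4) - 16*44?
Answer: -1391/2 ≈ -695.50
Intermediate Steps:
y(s, I) = 3 + I + s/2 (y(s, I) = 3 + ((s + I) + I)/2 = 3 + ((I + s) + I)/2 = 3 + (s + 2*I)/2 = 3 + (I + s/2) = 3 + I + s/2)
y(3, 4) - 16*44 = (3 + 4 + (½)*3) - 16*44 = (3 + 4 + 3/2) - 704 = 17/2 - 704 = -1391/2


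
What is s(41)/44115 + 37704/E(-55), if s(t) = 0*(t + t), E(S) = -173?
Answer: -37704/173 ≈ -217.94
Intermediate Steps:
s(t) = 0 (s(t) = 0*(2*t) = 0)
s(41)/44115 + 37704/E(-55) = 0/44115 + 37704/(-173) = 0*(1/44115) + 37704*(-1/173) = 0 - 37704/173 = -37704/173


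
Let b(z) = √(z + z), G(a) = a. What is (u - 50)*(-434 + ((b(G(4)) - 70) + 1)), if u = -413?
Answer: 232889 - 926*√2 ≈ 2.3158e+5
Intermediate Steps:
b(z) = √2*√z (b(z) = √(2*z) = √2*√z)
(u - 50)*(-434 + ((b(G(4)) - 70) + 1)) = (-413 - 50)*(-434 + ((√2*√4 - 70) + 1)) = -463*(-434 + ((√2*2 - 70) + 1)) = -463*(-434 + ((2*√2 - 70) + 1)) = -463*(-434 + ((-70 + 2*√2) + 1)) = -463*(-434 + (-69 + 2*√2)) = -463*(-503 + 2*√2) = 232889 - 926*√2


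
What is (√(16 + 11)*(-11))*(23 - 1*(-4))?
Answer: -891*√3 ≈ -1543.3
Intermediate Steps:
(√(16 + 11)*(-11))*(23 - 1*(-4)) = (√27*(-11))*(23 + 4) = ((3*√3)*(-11))*27 = -33*√3*27 = -891*√3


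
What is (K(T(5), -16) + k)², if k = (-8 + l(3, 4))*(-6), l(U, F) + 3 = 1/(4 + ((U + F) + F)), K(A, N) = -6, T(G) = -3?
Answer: 88804/25 ≈ 3552.2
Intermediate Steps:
l(U, F) = -3 + 1/(4 + U + 2*F) (l(U, F) = -3 + 1/(4 + ((U + F) + F)) = -3 + 1/(4 + ((F + U) + F)) = -3 + 1/(4 + (U + 2*F)) = -3 + 1/(4 + U + 2*F))
k = 328/5 (k = (-8 + (-11 - 6*4 - 3*3)/(4 + 3 + 2*4))*(-6) = (-8 + (-11 - 24 - 9)/(4 + 3 + 8))*(-6) = (-8 - 44/15)*(-6) = -164/15*(-6) = 328/5 ≈ 65.600)
(K(T(5), -16) + k)² = (-6 + 328/5)² = (298/5)² = 88804/25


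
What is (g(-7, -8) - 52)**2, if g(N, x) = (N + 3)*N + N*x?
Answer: 1024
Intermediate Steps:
g(N, x) = N*x + N*(3 + N) (g(N, x) = (3 + N)*N + N*x = N*(3 + N) + N*x = N*x + N*(3 + N))
(g(-7, -8) - 52)**2 = (-7*(3 - 7 - 8) - 52)**2 = (-7*(-12) - 52)**2 = (84 - 52)**2 = 32**2 = 1024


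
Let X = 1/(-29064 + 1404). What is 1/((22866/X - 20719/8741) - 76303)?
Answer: -8741/5529118373202 ≈ -1.5809e-9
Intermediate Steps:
X = -1/27660 (X = 1/(-27660) = -1/27660 ≈ -3.6153e-5)
1/((22866/X - 20719/8741) - 76303) = 1/((22866/(-1/27660) - 20719/8741) - 76303) = 1/((22866*(-27660) - 20719*1/8741) - 76303) = 1/((-632473560 - 20719/8741) - 76303) = 1/(-5528451408679/8741 - 76303) = 1/(-5529118373202/8741) = -8741/5529118373202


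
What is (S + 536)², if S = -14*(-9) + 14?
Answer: 456976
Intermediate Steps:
S = 140 (S = 126 + 14 = 140)
(S + 536)² = (140 + 536)² = 676² = 456976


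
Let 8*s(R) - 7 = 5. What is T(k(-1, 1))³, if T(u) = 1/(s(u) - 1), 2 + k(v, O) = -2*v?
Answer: 8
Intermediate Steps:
k(v, O) = -2 - 2*v
s(R) = 3/2 (s(R) = 7/8 + (⅛)*5 = 7/8 + 5/8 = 3/2)
T(u) = 2 (T(u) = 1/(3/2 - 1) = 1/(½) = 2)
T(k(-1, 1))³ = 2³ = 8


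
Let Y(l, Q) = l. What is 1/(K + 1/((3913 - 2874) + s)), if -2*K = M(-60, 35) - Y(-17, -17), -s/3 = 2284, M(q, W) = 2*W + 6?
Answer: -11626/540611 ≈ -0.021505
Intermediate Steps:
M(q, W) = 6 + 2*W
s = -6852 (s = -3*2284 = -6852)
K = -93/2 (K = -((6 + 2*35) - 1*(-17))/2 = -((6 + 70) + 17)/2 = -(76 + 17)/2 = -½*93 = -93/2 ≈ -46.500)
1/(K + 1/((3913 - 2874) + s)) = 1/(-93/2 + 1/((3913 - 2874) - 6852)) = 1/(-93/2 + 1/(1039 - 6852)) = 1/(-93/2 + 1/(-5813)) = 1/(-93/2 - 1/5813) = 1/(-540611/11626) = -11626/540611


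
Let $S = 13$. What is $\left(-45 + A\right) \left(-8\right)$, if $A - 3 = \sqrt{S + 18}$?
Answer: $336 - 8 \sqrt{31} \approx 291.46$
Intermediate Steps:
$A = 3 + \sqrt{31}$ ($A = 3 + \sqrt{13 + 18} = 3 + \sqrt{31} \approx 8.5678$)
$\left(-45 + A\right) \left(-8\right) = \left(-45 + \left(3 + \sqrt{31}\right)\right) \left(-8\right) = \left(-42 + \sqrt{31}\right) \left(-8\right) = 336 - 8 \sqrt{31}$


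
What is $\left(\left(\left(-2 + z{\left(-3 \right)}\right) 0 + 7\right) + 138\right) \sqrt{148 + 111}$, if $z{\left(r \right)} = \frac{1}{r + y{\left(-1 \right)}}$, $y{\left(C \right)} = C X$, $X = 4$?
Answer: $145 \sqrt{259} \approx 2333.6$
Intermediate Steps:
$y{\left(C \right)} = 4 C$ ($y{\left(C \right)} = C 4 = 4 C$)
$z{\left(r \right)} = \frac{1}{-4 + r}$ ($z{\left(r \right)} = \frac{1}{r + 4 \left(-1\right)} = \frac{1}{r - 4} = \frac{1}{-4 + r}$)
$\left(\left(\left(-2 + z{\left(-3 \right)}\right) 0 + 7\right) + 138\right) \sqrt{148 + 111} = \left(\left(\left(-2 + \frac{1}{-4 - 3}\right) 0 + 7\right) + 138\right) \sqrt{148 + 111} = \left(\left(\left(-2 + \frac{1}{-7}\right) 0 + 7\right) + 138\right) \sqrt{259} = \left(\left(\left(-2 - \frac{1}{7}\right) 0 + 7\right) + 138\right) \sqrt{259} = \left(\left(\left(- \frac{15}{7}\right) 0 + 7\right) + 138\right) \sqrt{259} = \left(\left(0 + 7\right) + 138\right) \sqrt{259} = \left(7 + 138\right) \sqrt{259} = 145 \sqrt{259}$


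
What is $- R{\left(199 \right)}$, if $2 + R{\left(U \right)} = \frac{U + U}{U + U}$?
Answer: $1$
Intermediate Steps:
$R{\left(U \right)} = -1$ ($R{\left(U \right)} = -2 + \frac{U + U}{U + U} = -2 + \frac{2 U}{2 U} = -2 + 2 U \frac{1}{2 U} = -2 + 1 = -1$)
$- R{\left(199 \right)} = \left(-1\right) \left(-1\right) = 1$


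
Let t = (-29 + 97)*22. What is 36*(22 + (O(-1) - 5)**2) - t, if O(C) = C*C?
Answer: -128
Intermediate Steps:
O(C) = C**2
t = 1496 (t = 68*22 = 1496)
36*(22 + (O(-1) - 5)**2) - t = 36*(22 + ((-1)**2 - 5)**2) - 1*1496 = 36*(22 + (1 - 5)**2) - 1496 = 36*(22 + (-4)**2) - 1496 = 36*(22 + 16) - 1496 = 36*38 - 1496 = 1368 - 1496 = -128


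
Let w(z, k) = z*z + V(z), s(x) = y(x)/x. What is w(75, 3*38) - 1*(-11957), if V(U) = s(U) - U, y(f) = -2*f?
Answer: 17505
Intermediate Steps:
s(x) = -2 (s(x) = (-2*x)/x = -2)
V(U) = -2 - U
w(z, k) = -2 + z**2 - z (w(z, k) = z*z + (-2 - z) = z**2 + (-2 - z) = -2 + z**2 - z)
w(75, 3*38) - 1*(-11957) = (-2 + 75**2 - 1*75) - 1*(-11957) = (-2 + 5625 - 75) + 11957 = 5548 + 11957 = 17505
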